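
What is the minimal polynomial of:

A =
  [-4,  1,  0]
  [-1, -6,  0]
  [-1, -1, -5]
x^2 + 10*x + 25

The characteristic polynomial is χ_A(x) = (x + 5)^3, so the eigenvalues are known. The minimal polynomial is
  m_A(x) = Π_λ (x − λ)^{k_λ}
where k_λ is the size of the *largest* Jordan block for λ (equivalently, the smallest k with (A − λI)^k v = 0 for every generalised eigenvector v of λ).

  λ = -5: largest Jordan block has size 2, contributing (x + 5)^2

So m_A(x) = (x + 5)^2 = x^2 + 10*x + 25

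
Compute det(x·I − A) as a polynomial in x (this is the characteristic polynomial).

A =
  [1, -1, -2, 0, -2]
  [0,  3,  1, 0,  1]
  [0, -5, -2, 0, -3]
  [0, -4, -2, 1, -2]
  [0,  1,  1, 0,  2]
x^5 - 5*x^4 + 10*x^3 - 10*x^2 + 5*x - 1

Expanding det(x·I − A) (e.g. by cofactor expansion or by noting that A is similar to its Jordan form J, which has the same characteristic polynomial as A) gives
  χ_A(x) = x^5 - 5*x^4 + 10*x^3 - 10*x^2 + 5*x - 1
which factors as (x - 1)^5. The eigenvalues (with algebraic multiplicities) are λ = 1 with multiplicity 5.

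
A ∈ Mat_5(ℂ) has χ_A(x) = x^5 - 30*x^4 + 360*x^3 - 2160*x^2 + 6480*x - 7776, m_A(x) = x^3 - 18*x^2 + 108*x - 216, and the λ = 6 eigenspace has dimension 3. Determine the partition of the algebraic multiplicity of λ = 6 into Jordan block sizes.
Block sizes for λ = 6: [3, 1, 1]

Step 1 — from the characteristic polynomial, algebraic multiplicity of λ = 6 is 5. From dim ker(A − (6)·I) = 3, there are exactly 3 Jordan blocks for λ = 6.
Step 2 — from the minimal polynomial, the factor (x − 6)^3 tells us the largest block for λ = 6 has size 3.
Step 3 — with total size 5, 3 blocks, and largest block 3, the block sizes (in nonincreasing order) are [3, 1, 1].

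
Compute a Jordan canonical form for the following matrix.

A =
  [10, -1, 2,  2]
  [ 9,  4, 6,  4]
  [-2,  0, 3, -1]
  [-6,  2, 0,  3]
J_2(5) ⊕ J_2(5)

The characteristic polynomial is
  det(x·I − A) = x^4 - 20*x^3 + 150*x^2 - 500*x + 625 = (x - 5)^4

Eigenvalues and multiplicities (the geometric multiplicity of λ is n − rank(A − λI), which equals the number of Jordan blocks for λ):
  λ = 5: algebraic multiplicity = 4, geometric multiplicity = 2

Determining the block sizes for each eigenvalue:
  λ = 5: with am = 4 and gm = 2, the partition is not yet determined (e.g. several partitions of 4 into 2 parts exist). Let N = A − (5)·I. Computing rank(N^1) = 2, rank(N^2) = 0; the number of blocks of size ≥ j is rank(N^{j−1}) − rank(N^j), giving [2, 2]. So we have 2 block(s) of size 2 → block sizes [2, 2]

Assembling the blocks gives a Jordan form
J =
  [5, 1, 0, 0]
  [0, 5, 0, 0]
  [0, 0, 5, 1]
  [0, 0, 0, 5]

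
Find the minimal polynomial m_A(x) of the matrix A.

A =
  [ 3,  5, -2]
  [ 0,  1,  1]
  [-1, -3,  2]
x^3 - 6*x^2 + 12*x - 8

The characteristic polynomial is χ_A(x) = (x - 2)^3, so the eigenvalues are known. The minimal polynomial is
  m_A(x) = Π_λ (x − λ)^{k_λ}
where k_λ is the size of the *largest* Jordan block for λ (equivalently, the smallest k with (A − λI)^k v = 0 for every generalised eigenvector v of λ).

  λ = 2: largest Jordan block has size 3, contributing (x − 2)^3

So m_A(x) = (x - 2)^3 = x^3 - 6*x^2 + 12*x - 8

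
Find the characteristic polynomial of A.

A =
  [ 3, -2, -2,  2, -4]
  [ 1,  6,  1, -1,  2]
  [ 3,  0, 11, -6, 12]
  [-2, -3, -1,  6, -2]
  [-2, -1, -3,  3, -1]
x^5 - 25*x^4 + 250*x^3 - 1250*x^2 + 3125*x - 3125

Expanding det(x·I − A) (e.g. by cofactor expansion or by noting that A is similar to its Jordan form J, which has the same characteristic polynomial as A) gives
  χ_A(x) = x^5 - 25*x^4 + 250*x^3 - 1250*x^2 + 3125*x - 3125
which factors as (x - 5)^5. The eigenvalues (with algebraic multiplicities) are λ = 5 with multiplicity 5.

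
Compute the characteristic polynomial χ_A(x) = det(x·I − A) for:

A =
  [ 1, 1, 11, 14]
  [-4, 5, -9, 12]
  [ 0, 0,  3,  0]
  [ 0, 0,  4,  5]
x^4 - 14*x^3 + 72*x^2 - 162*x + 135

Expanding det(x·I − A) (e.g. by cofactor expansion or by noting that A is similar to its Jordan form J, which has the same characteristic polynomial as A) gives
  χ_A(x) = x^4 - 14*x^3 + 72*x^2 - 162*x + 135
which factors as (x - 5)*(x - 3)^3. The eigenvalues (with algebraic multiplicities) are λ = 3 with multiplicity 3, λ = 5 with multiplicity 1.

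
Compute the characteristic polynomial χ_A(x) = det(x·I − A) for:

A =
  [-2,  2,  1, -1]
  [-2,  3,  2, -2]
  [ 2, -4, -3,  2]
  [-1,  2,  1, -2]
x^4 + 4*x^3 + 6*x^2 + 4*x + 1

Expanding det(x·I − A) (e.g. by cofactor expansion or by noting that A is similar to its Jordan form J, which has the same characteristic polynomial as A) gives
  χ_A(x) = x^4 + 4*x^3 + 6*x^2 + 4*x + 1
which factors as (x + 1)^4. The eigenvalues (with algebraic multiplicities) are λ = -1 with multiplicity 4.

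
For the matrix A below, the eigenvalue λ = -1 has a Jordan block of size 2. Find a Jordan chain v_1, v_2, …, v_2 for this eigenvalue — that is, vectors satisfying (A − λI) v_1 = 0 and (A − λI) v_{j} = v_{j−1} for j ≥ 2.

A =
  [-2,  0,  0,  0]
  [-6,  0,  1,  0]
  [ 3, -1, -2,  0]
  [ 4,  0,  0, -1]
A Jordan chain for λ = -1 of length 2:
v_1 = (0, 1, -1, 0)ᵀ
v_2 = (0, 1, 0, 0)ᵀ

Let N = A − (-1)·I. We want v_2 with N^2 v_2 = 0 but N^1 v_2 ≠ 0; then v_{j-1} := N · v_j for j = 2, …, 2.

Pick v_2 = (0, 1, 0, 0)ᵀ.
Then v_1 = N · v_2 = (0, 1, -1, 0)ᵀ.

Sanity check: (A − (-1)·I) v_1 = (0, 0, 0, 0)ᵀ = 0. ✓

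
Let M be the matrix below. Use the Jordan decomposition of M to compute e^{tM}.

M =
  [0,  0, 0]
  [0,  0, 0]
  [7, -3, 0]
e^{tM} =
  [1, 0, 0]
  [0, 1, 0]
  [7*t, -3*t, 1]

Strategy: write M = P · J · P⁻¹ where J is a Jordan canonical form, so e^{tM} = P · e^{tJ} · P⁻¹, and e^{tJ} can be computed block-by-block.

M has Jordan form
J =
  [0, 1, 0]
  [0, 0, 0]
  [0, 0, 0]
(up to reordering of blocks).

Per-block formulas:
  For a 1×1 block at λ = 0: exp(t · [0]) = [e^(0t)].
  For a 2×2 Jordan block J_2(0): exp(t · J_2(0)) = e^(0t)·(I + t·N), where N is the 2×2 nilpotent shift.

After assembling e^{tJ} and conjugating by P, we get:

e^{tM} =
  [1, 0, 0]
  [0, 1, 0]
  [7*t, -3*t, 1]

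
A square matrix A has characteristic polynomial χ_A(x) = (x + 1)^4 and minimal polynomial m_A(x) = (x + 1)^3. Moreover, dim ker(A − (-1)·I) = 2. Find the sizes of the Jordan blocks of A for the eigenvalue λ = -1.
Block sizes for λ = -1: [3, 1]

Step 1 — from the characteristic polynomial, algebraic multiplicity of λ = -1 is 4. From dim ker(A − (-1)·I) = 2, there are exactly 2 Jordan blocks for λ = -1.
Step 2 — from the minimal polynomial, the factor (x + 1)^3 tells us the largest block for λ = -1 has size 3.
Step 3 — with total size 4, 2 blocks, and largest block 3, the block sizes (in nonincreasing order) are [3, 1].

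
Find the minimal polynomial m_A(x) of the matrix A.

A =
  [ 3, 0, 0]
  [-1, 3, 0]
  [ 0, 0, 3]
x^2 - 6*x + 9

The characteristic polynomial is χ_A(x) = (x - 3)^3, so the eigenvalues are known. The minimal polynomial is
  m_A(x) = Π_λ (x − λ)^{k_λ}
where k_λ is the size of the *largest* Jordan block for λ (equivalently, the smallest k with (A − λI)^k v = 0 for every generalised eigenvector v of λ).

  λ = 3: largest Jordan block has size 2, contributing (x − 3)^2

So m_A(x) = (x - 3)^2 = x^2 - 6*x + 9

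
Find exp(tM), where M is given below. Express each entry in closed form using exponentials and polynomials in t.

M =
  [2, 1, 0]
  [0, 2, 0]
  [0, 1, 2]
e^{tM} =
  [exp(2*t), t*exp(2*t), 0]
  [0, exp(2*t), 0]
  [0, t*exp(2*t), exp(2*t)]

Strategy: write M = P · J · P⁻¹ where J is a Jordan canonical form, so e^{tM} = P · e^{tJ} · P⁻¹, and e^{tJ} can be computed block-by-block.

M has Jordan form
J =
  [2, 1, 0]
  [0, 2, 0]
  [0, 0, 2]
(up to reordering of blocks).

Per-block formulas:
  For a 2×2 Jordan block J_2(2): exp(t · J_2(2)) = e^(2t)·(I + t·N), where N is the 2×2 nilpotent shift.
  For a 1×1 block at λ = 2: exp(t · [2]) = [e^(2t)].

After assembling e^{tJ} and conjugating by P, we get:

e^{tM} =
  [exp(2*t), t*exp(2*t), 0]
  [0, exp(2*t), 0]
  [0, t*exp(2*t), exp(2*t)]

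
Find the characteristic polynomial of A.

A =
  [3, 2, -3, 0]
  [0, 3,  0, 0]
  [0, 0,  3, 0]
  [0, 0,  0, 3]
x^4 - 12*x^3 + 54*x^2 - 108*x + 81

Expanding det(x·I − A) (e.g. by cofactor expansion or by noting that A is similar to its Jordan form J, which has the same characteristic polynomial as A) gives
  χ_A(x) = x^4 - 12*x^3 + 54*x^2 - 108*x + 81
which factors as (x - 3)^4. The eigenvalues (with algebraic multiplicities) are λ = 3 with multiplicity 4.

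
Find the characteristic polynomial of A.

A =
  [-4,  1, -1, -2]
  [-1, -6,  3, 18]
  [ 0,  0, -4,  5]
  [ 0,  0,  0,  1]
x^4 + 13*x^3 + 51*x^2 + 35*x - 100

Expanding det(x·I − A) (e.g. by cofactor expansion or by noting that A is similar to its Jordan form J, which has the same characteristic polynomial as A) gives
  χ_A(x) = x^4 + 13*x^3 + 51*x^2 + 35*x - 100
which factors as (x - 1)*(x + 4)*(x + 5)^2. The eigenvalues (with algebraic multiplicities) are λ = -5 with multiplicity 2, λ = -4 with multiplicity 1, λ = 1 with multiplicity 1.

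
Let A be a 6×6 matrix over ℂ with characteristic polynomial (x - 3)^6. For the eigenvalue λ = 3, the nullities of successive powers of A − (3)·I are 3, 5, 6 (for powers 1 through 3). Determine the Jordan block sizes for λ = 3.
Block sizes for λ = 3: [3, 2, 1]

From the dimensions of kernels of powers, the number of Jordan blocks of size at least j is d_j − d_{j−1} where d_j = dim ker(N^j) (with d_0 = 0). Computing the differences gives [3, 2, 1].
The number of blocks of size exactly k is (#blocks of size ≥ k) − (#blocks of size ≥ k + 1), so the partition is: 1 block(s) of size 1, 1 block(s) of size 2, 1 block(s) of size 3.
In nonincreasing order the block sizes are [3, 2, 1].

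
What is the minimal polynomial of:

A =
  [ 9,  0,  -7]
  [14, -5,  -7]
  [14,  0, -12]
x^2 + 3*x - 10

The characteristic polynomial is χ_A(x) = (x - 2)*(x + 5)^2, so the eigenvalues are known. The minimal polynomial is
  m_A(x) = Π_λ (x − λ)^{k_λ}
where k_λ is the size of the *largest* Jordan block for λ (equivalently, the smallest k with (A − λI)^k v = 0 for every generalised eigenvector v of λ).

  λ = -5: largest Jordan block has size 1, contributing (x + 5)
  λ = 2: largest Jordan block has size 1, contributing (x − 2)

So m_A(x) = (x - 2)*(x + 5) = x^2 + 3*x - 10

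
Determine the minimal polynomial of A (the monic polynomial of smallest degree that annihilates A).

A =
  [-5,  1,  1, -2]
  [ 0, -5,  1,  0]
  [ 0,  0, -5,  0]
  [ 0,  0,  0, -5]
x^3 + 15*x^2 + 75*x + 125

The characteristic polynomial is χ_A(x) = (x + 5)^4, so the eigenvalues are known. The minimal polynomial is
  m_A(x) = Π_λ (x − λ)^{k_λ}
where k_λ is the size of the *largest* Jordan block for λ (equivalently, the smallest k with (A − λI)^k v = 0 for every generalised eigenvector v of λ).

  λ = -5: largest Jordan block has size 3, contributing (x + 5)^3

So m_A(x) = (x + 5)^3 = x^3 + 15*x^2 + 75*x + 125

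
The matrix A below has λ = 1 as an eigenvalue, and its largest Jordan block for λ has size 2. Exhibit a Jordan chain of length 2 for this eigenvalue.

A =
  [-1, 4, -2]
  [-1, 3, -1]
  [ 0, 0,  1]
A Jordan chain for λ = 1 of length 2:
v_1 = (-2, -1, 0)ᵀ
v_2 = (1, 0, 0)ᵀ

Let N = A − (1)·I. We want v_2 with N^2 v_2 = 0 but N^1 v_2 ≠ 0; then v_{j-1} := N · v_j for j = 2, …, 2.

Pick v_2 = (1, 0, 0)ᵀ.
Then v_1 = N · v_2 = (-2, -1, 0)ᵀ.

Sanity check: (A − (1)·I) v_1 = (0, 0, 0)ᵀ = 0. ✓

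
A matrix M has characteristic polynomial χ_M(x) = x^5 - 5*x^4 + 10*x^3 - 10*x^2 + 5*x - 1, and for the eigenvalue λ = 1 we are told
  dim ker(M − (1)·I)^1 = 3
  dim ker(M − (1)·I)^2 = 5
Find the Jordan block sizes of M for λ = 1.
Block sizes for λ = 1: [2, 2, 1]

From the dimensions of kernels of powers, the number of Jordan blocks of size at least j is d_j − d_{j−1} where d_j = dim ker(N^j) (with d_0 = 0). Computing the differences gives [3, 2].
The number of blocks of size exactly k is (#blocks of size ≥ k) − (#blocks of size ≥ k + 1), so the partition is: 1 block(s) of size 1, 2 block(s) of size 2.
In nonincreasing order the block sizes are [2, 2, 1].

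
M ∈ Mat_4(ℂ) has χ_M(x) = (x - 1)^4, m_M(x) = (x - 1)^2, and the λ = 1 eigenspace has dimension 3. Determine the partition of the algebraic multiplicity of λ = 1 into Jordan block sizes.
Block sizes for λ = 1: [2, 1, 1]

Step 1 — from the characteristic polynomial, algebraic multiplicity of λ = 1 is 4. From dim ker(M − (1)·I) = 3, there are exactly 3 Jordan blocks for λ = 1.
Step 2 — from the minimal polynomial, the factor (x − 1)^2 tells us the largest block for λ = 1 has size 2.
Step 3 — with total size 4, 3 blocks, and largest block 2, the block sizes (in nonincreasing order) are [2, 1, 1].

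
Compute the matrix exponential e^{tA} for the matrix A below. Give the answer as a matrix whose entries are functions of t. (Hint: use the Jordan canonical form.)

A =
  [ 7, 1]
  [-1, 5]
e^{tA} =
  [t*exp(6*t) + exp(6*t), t*exp(6*t)]
  [-t*exp(6*t), -t*exp(6*t) + exp(6*t)]

Strategy: write A = P · J · P⁻¹ where J is a Jordan canonical form, so e^{tA} = P · e^{tJ} · P⁻¹, and e^{tJ} can be computed block-by-block.

A has Jordan form
J =
  [6, 1]
  [0, 6]
(up to reordering of blocks).

Per-block formulas:
  For a 2×2 Jordan block J_2(6): exp(t · J_2(6)) = e^(6t)·(I + t·N), where N is the 2×2 nilpotent shift.

After assembling e^{tJ} and conjugating by P, we get:

e^{tA} =
  [t*exp(6*t) + exp(6*t), t*exp(6*t)]
  [-t*exp(6*t), -t*exp(6*t) + exp(6*t)]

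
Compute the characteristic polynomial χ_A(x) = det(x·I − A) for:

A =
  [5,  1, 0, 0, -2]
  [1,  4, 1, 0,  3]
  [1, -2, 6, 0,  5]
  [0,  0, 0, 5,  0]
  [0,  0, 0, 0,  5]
x^5 - 25*x^4 + 250*x^3 - 1250*x^2 + 3125*x - 3125

Expanding det(x·I − A) (e.g. by cofactor expansion or by noting that A is similar to its Jordan form J, which has the same characteristic polynomial as A) gives
  χ_A(x) = x^5 - 25*x^4 + 250*x^3 - 1250*x^2 + 3125*x - 3125
which factors as (x - 5)^5. The eigenvalues (with algebraic multiplicities) are λ = 5 with multiplicity 5.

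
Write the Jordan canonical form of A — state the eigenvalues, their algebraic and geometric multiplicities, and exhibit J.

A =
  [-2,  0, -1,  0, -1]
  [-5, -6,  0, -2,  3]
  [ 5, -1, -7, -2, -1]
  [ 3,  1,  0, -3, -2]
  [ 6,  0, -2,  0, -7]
J_3(-5) ⊕ J_2(-5)

The characteristic polynomial is
  det(x·I − A) = x^5 + 25*x^4 + 250*x^3 + 1250*x^2 + 3125*x + 3125 = (x + 5)^5

Eigenvalues and multiplicities (the geometric multiplicity of λ is n − rank(A − λI), which equals the number of Jordan blocks for λ):
  λ = -5: algebraic multiplicity = 5, geometric multiplicity = 2

Determining the block sizes for each eigenvalue:
  λ = -5: with am = 5 and gm = 2, the partition is not yet determined (e.g. several partitions of 5 into 2 parts exist). Let N = A − (-5)·I. Computing rank(N^1) = 3, rank(N^2) = 1, rank(N^3) = 0; the number of blocks of size ≥ j is rank(N^{j−1}) − rank(N^j), giving [2, 2, 1]. So we have 1 block(s) of size 3, 1 block(s) of size 2 → block sizes [3, 2]

Assembling the blocks gives a Jordan form
J =
  [-5,  1,  0,  0,  0]
  [ 0, -5,  1,  0,  0]
  [ 0,  0, -5,  0,  0]
  [ 0,  0,  0, -5,  1]
  [ 0,  0,  0,  0, -5]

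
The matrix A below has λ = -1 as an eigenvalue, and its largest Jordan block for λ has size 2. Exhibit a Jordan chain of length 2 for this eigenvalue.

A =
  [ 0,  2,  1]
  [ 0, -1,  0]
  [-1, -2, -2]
A Jordan chain for λ = -1 of length 2:
v_1 = (1, 0, -1)ᵀ
v_2 = (1, 0, 0)ᵀ

Let N = A − (-1)·I. We want v_2 with N^2 v_2 = 0 but N^1 v_2 ≠ 0; then v_{j-1} := N · v_j for j = 2, …, 2.

Pick v_2 = (1, 0, 0)ᵀ.
Then v_1 = N · v_2 = (1, 0, -1)ᵀ.

Sanity check: (A − (-1)·I) v_1 = (0, 0, 0)ᵀ = 0. ✓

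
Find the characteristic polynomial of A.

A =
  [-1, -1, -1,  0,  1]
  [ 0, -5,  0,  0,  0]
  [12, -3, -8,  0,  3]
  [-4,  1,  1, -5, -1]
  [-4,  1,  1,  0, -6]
x^5 + 25*x^4 + 250*x^3 + 1250*x^2 + 3125*x + 3125

Expanding det(x·I − A) (e.g. by cofactor expansion or by noting that A is similar to its Jordan form J, which has the same characteristic polynomial as A) gives
  χ_A(x) = x^5 + 25*x^4 + 250*x^3 + 1250*x^2 + 3125*x + 3125
which factors as (x + 5)^5. The eigenvalues (with algebraic multiplicities) are λ = -5 with multiplicity 5.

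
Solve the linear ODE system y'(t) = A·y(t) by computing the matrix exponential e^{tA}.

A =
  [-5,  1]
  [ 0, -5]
e^{tA} =
  [exp(-5*t), t*exp(-5*t)]
  [0, exp(-5*t)]

Strategy: write A = P · J · P⁻¹ where J is a Jordan canonical form, so e^{tA} = P · e^{tJ} · P⁻¹, and e^{tJ} can be computed block-by-block.

A has Jordan form
J =
  [-5,  1]
  [ 0, -5]
(up to reordering of blocks).

Per-block formulas:
  For a 2×2 Jordan block J_2(-5): exp(t · J_2(-5)) = e^(-5t)·(I + t·N), where N is the 2×2 nilpotent shift.

After assembling e^{tJ} and conjugating by P, we get:

e^{tA} =
  [exp(-5*t), t*exp(-5*t)]
  [0, exp(-5*t)]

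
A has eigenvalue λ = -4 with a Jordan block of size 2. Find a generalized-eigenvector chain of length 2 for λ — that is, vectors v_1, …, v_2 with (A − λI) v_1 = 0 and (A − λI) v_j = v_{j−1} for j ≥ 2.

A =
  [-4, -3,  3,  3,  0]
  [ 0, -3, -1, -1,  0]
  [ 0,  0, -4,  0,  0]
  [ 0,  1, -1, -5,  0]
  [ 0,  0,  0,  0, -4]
A Jordan chain for λ = -4 of length 2:
v_1 = (-3, 1, 0, 1, 0)ᵀ
v_2 = (0, 1, 0, 0, 0)ᵀ

Let N = A − (-4)·I. We want v_2 with N^2 v_2 = 0 but N^1 v_2 ≠ 0; then v_{j-1} := N · v_j for j = 2, …, 2.

Pick v_2 = (0, 1, 0, 0, 0)ᵀ.
Then v_1 = N · v_2 = (-3, 1, 0, 1, 0)ᵀ.

Sanity check: (A − (-4)·I) v_1 = (0, 0, 0, 0, 0)ᵀ = 0. ✓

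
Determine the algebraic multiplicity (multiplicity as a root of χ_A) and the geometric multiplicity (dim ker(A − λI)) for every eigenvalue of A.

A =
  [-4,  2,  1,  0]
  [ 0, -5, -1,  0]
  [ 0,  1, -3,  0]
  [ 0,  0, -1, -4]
λ = -4: alg = 4, geom = 2

Step 1 — factor the characteristic polynomial to read off the algebraic multiplicities:
  χ_A(x) = (x + 4)^4

Step 2 — compute geometric multiplicities via the rank-nullity identity g(λ) = n − rank(A − λI):
  rank(A − (-4)·I) = 2, so dim ker(A − (-4)·I) = n − 2 = 2

Summary:
  λ = -4: algebraic multiplicity = 4, geometric multiplicity = 2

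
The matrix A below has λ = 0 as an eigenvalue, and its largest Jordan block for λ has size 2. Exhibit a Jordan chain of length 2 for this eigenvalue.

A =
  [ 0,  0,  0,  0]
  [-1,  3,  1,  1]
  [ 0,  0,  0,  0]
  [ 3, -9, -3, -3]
A Jordan chain for λ = 0 of length 2:
v_1 = (0, -1, 0, 3)ᵀ
v_2 = (1, 0, 0, 0)ᵀ

Let N = A − (0)·I. We want v_2 with N^2 v_2 = 0 but N^1 v_2 ≠ 0; then v_{j-1} := N · v_j for j = 2, …, 2.

Pick v_2 = (1, 0, 0, 0)ᵀ.
Then v_1 = N · v_2 = (0, -1, 0, 3)ᵀ.

Sanity check: (A − (0)·I) v_1 = (0, 0, 0, 0)ᵀ = 0. ✓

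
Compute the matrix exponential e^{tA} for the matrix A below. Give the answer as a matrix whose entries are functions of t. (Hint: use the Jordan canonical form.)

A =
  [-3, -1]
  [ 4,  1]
e^{tA} =
  [-2*t*exp(-t) + exp(-t), -t*exp(-t)]
  [4*t*exp(-t), 2*t*exp(-t) + exp(-t)]

Strategy: write A = P · J · P⁻¹ where J is a Jordan canonical form, so e^{tA} = P · e^{tJ} · P⁻¹, and e^{tJ} can be computed block-by-block.

A has Jordan form
J =
  [-1,  1]
  [ 0, -1]
(up to reordering of blocks).

Per-block formulas:
  For a 2×2 Jordan block J_2(-1): exp(t · J_2(-1)) = e^(-1t)·(I + t·N), where N is the 2×2 nilpotent shift.

After assembling e^{tJ} and conjugating by P, we get:

e^{tA} =
  [-2*t*exp(-t) + exp(-t), -t*exp(-t)]
  [4*t*exp(-t), 2*t*exp(-t) + exp(-t)]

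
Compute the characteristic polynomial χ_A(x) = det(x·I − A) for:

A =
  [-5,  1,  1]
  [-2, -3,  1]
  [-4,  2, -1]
x^3 + 9*x^2 + 27*x + 27

Expanding det(x·I − A) (e.g. by cofactor expansion or by noting that A is similar to its Jordan form J, which has the same characteristic polynomial as A) gives
  χ_A(x) = x^3 + 9*x^2 + 27*x + 27
which factors as (x + 3)^3. The eigenvalues (with algebraic multiplicities) are λ = -3 with multiplicity 3.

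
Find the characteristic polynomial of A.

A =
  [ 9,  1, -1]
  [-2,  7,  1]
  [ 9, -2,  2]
x^3 - 18*x^2 + 108*x - 216

Expanding det(x·I − A) (e.g. by cofactor expansion or by noting that A is similar to its Jordan form J, which has the same characteristic polynomial as A) gives
  χ_A(x) = x^3 - 18*x^2 + 108*x - 216
which factors as (x - 6)^3. The eigenvalues (with algebraic multiplicities) are λ = 6 with multiplicity 3.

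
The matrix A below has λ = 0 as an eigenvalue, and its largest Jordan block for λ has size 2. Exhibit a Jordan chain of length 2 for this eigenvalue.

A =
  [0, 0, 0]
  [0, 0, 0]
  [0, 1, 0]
A Jordan chain for λ = 0 of length 2:
v_1 = (0, 0, 1)ᵀ
v_2 = (0, 1, 0)ᵀ

Let N = A − (0)·I. We want v_2 with N^2 v_2 = 0 but N^1 v_2 ≠ 0; then v_{j-1} := N · v_j for j = 2, …, 2.

Pick v_2 = (0, 1, 0)ᵀ.
Then v_1 = N · v_2 = (0, 0, 1)ᵀ.

Sanity check: (A − (0)·I) v_1 = (0, 0, 0)ᵀ = 0. ✓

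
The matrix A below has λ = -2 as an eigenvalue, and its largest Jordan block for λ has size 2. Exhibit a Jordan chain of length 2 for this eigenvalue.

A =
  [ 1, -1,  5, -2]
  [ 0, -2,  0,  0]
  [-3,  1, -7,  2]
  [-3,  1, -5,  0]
A Jordan chain for λ = -2 of length 2:
v_1 = (3, 0, -3, -3)ᵀ
v_2 = (1, 0, 0, 0)ᵀ

Let N = A − (-2)·I. We want v_2 with N^2 v_2 = 0 but N^1 v_2 ≠ 0; then v_{j-1} := N · v_j for j = 2, …, 2.

Pick v_2 = (1, 0, 0, 0)ᵀ.
Then v_1 = N · v_2 = (3, 0, -3, -3)ᵀ.

Sanity check: (A − (-2)·I) v_1 = (0, 0, 0, 0)ᵀ = 0. ✓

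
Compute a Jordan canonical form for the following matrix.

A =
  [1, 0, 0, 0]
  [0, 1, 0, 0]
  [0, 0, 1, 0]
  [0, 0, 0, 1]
J_1(1) ⊕ J_1(1) ⊕ J_1(1) ⊕ J_1(1)

The characteristic polynomial is
  det(x·I − A) = x^4 - 4*x^3 + 6*x^2 - 4*x + 1 = (x - 1)^4

Eigenvalues and multiplicities (the geometric multiplicity of λ is n − rank(A − λI), which equals the number of Jordan blocks for λ):
  λ = 1: algebraic multiplicity = 4, geometric multiplicity = 4

Determining the block sizes for each eigenvalue:
  λ = 1: gm = am = 4, so every block has size 1 → block sizes [1, 1, 1, 1]

Assembling the blocks gives a Jordan form
J =
  [1, 0, 0, 0]
  [0, 1, 0, 0]
  [0, 0, 1, 0]
  [0, 0, 0, 1]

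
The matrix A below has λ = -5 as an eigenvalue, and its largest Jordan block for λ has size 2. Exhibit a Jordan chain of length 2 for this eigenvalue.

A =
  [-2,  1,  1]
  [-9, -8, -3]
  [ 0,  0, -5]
A Jordan chain for λ = -5 of length 2:
v_1 = (3, -9, 0)ᵀ
v_2 = (1, 0, 0)ᵀ

Let N = A − (-5)·I. We want v_2 with N^2 v_2 = 0 but N^1 v_2 ≠ 0; then v_{j-1} := N · v_j for j = 2, …, 2.

Pick v_2 = (1, 0, 0)ᵀ.
Then v_1 = N · v_2 = (3, -9, 0)ᵀ.

Sanity check: (A − (-5)·I) v_1 = (0, 0, 0)ᵀ = 0. ✓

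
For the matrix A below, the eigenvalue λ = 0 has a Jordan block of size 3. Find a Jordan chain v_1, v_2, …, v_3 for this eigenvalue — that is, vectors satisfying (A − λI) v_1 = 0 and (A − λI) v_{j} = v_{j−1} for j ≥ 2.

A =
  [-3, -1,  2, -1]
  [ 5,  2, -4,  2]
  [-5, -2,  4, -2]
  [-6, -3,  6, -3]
A Jordan chain for λ = 0 of length 3:
v_1 = (0, 3, -3, -9)ᵀ
v_2 = (-3, 5, -5, -6)ᵀ
v_3 = (1, 0, 0, 0)ᵀ

Let N = A − (0)·I. We want v_3 with N^3 v_3 = 0 but N^2 v_3 ≠ 0; then v_{j-1} := N · v_j for j = 3, …, 2.

Pick v_3 = (1, 0, 0, 0)ᵀ.
Then v_2 = N · v_3 = (-3, 5, -5, -6)ᵀ.
Then v_1 = N · v_2 = (0, 3, -3, -9)ᵀ.

Sanity check: (A − (0)·I) v_1 = (0, 0, 0, 0)ᵀ = 0. ✓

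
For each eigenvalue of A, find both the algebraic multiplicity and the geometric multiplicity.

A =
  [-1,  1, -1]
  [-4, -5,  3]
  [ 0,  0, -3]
λ = -3: alg = 3, geom = 1

Step 1 — factor the characteristic polynomial to read off the algebraic multiplicities:
  χ_A(x) = (x + 3)^3

Step 2 — compute geometric multiplicities via the rank-nullity identity g(λ) = n − rank(A − λI):
  rank(A − (-3)·I) = 2, so dim ker(A − (-3)·I) = n − 2 = 1

Summary:
  λ = -3: algebraic multiplicity = 3, geometric multiplicity = 1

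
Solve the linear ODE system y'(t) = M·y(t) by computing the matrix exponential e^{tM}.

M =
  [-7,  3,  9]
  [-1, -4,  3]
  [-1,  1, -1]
e^{tM} =
  [-3*t^2*exp(-4*t)/2 - 3*t*exp(-4*t) + exp(-4*t), 3*t*exp(-4*t), 9*t^2*exp(-4*t)/2 + 9*t*exp(-4*t)]
  [-t*exp(-4*t), exp(-4*t), 3*t*exp(-4*t)]
  [-t^2*exp(-4*t)/2 - t*exp(-4*t), t*exp(-4*t), 3*t^2*exp(-4*t)/2 + 3*t*exp(-4*t) + exp(-4*t)]

Strategy: write M = P · J · P⁻¹ where J is a Jordan canonical form, so e^{tM} = P · e^{tJ} · P⁻¹, and e^{tJ} can be computed block-by-block.

M has Jordan form
J =
  [-4,  1,  0]
  [ 0, -4,  1]
  [ 0,  0, -4]
(up to reordering of blocks).

Per-block formulas:
  For a 3×3 Jordan block J_3(-4): exp(t · J_3(-4)) = e^(-4t)·(I + t·N + (t^2/2)·N^2), where N is the 3×3 nilpotent shift.

After assembling e^{tJ} and conjugating by P, we get:

e^{tM} =
  [-3*t^2*exp(-4*t)/2 - 3*t*exp(-4*t) + exp(-4*t), 3*t*exp(-4*t), 9*t^2*exp(-4*t)/2 + 9*t*exp(-4*t)]
  [-t*exp(-4*t), exp(-4*t), 3*t*exp(-4*t)]
  [-t^2*exp(-4*t)/2 - t*exp(-4*t), t*exp(-4*t), 3*t^2*exp(-4*t)/2 + 3*t*exp(-4*t) + exp(-4*t)]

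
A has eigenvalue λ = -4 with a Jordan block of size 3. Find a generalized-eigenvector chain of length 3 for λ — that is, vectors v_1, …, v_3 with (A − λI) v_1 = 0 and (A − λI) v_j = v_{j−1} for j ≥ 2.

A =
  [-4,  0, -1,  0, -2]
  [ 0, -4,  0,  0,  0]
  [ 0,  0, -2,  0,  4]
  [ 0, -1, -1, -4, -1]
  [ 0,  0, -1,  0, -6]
A Jordan chain for λ = -4 of length 3:
v_1 = (0, 0, 0, -1, 0)ᵀ
v_2 = (-1, 0, 2, -1, -1)ᵀ
v_3 = (0, 0, 1, 0, 0)ᵀ

Let N = A − (-4)·I. We want v_3 with N^3 v_3 = 0 but N^2 v_3 ≠ 0; then v_{j-1} := N · v_j for j = 3, …, 2.

Pick v_3 = (0, 0, 1, 0, 0)ᵀ.
Then v_2 = N · v_3 = (-1, 0, 2, -1, -1)ᵀ.
Then v_1 = N · v_2 = (0, 0, 0, -1, 0)ᵀ.

Sanity check: (A − (-4)·I) v_1 = (0, 0, 0, 0, 0)ᵀ = 0. ✓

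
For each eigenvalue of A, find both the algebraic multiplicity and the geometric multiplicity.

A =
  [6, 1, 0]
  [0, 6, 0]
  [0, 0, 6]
λ = 6: alg = 3, geom = 2

Step 1 — factor the characteristic polynomial to read off the algebraic multiplicities:
  χ_A(x) = (x - 6)^3

Step 2 — compute geometric multiplicities via the rank-nullity identity g(λ) = n − rank(A − λI):
  rank(A − (6)·I) = 1, so dim ker(A − (6)·I) = n − 1 = 2

Summary:
  λ = 6: algebraic multiplicity = 3, geometric multiplicity = 2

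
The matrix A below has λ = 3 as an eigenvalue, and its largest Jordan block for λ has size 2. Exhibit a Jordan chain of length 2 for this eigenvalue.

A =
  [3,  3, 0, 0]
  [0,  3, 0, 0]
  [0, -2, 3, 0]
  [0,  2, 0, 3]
A Jordan chain for λ = 3 of length 2:
v_1 = (3, 0, -2, 2)ᵀ
v_2 = (0, 1, 0, 0)ᵀ

Let N = A − (3)·I. We want v_2 with N^2 v_2 = 0 but N^1 v_2 ≠ 0; then v_{j-1} := N · v_j for j = 2, …, 2.

Pick v_2 = (0, 1, 0, 0)ᵀ.
Then v_1 = N · v_2 = (3, 0, -2, 2)ᵀ.

Sanity check: (A − (3)·I) v_1 = (0, 0, 0, 0)ᵀ = 0. ✓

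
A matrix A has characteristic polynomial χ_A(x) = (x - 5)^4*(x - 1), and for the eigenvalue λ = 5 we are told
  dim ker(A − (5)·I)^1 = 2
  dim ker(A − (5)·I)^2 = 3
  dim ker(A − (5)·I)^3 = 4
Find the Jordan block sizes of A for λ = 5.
Block sizes for λ = 5: [3, 1]

From the dimensions of kernels of powers, the number of Jordan blocks of size at least j is d_j − d_{j−1} where d_j = dim ker(N^j) (with d_0 = 0). Computing the differences gives [2, 1, 1].
The number of blocks of size exactly k is (#blocks of size ≥ k) − (#blocks of size ≥ k + 1), so the partition is: 1 block(s) of size 1, 1 block(s) of size 3.
In nonincreasing order the block sizes are [3, 1].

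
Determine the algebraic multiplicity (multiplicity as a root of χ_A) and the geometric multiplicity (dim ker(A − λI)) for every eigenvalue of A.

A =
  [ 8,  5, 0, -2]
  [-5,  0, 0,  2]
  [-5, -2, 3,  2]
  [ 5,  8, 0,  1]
λ = 3: alg = 4, geom = 2

Step 1 — factor the characteristic polynomial to read off the algebraic multiplicities:
  χ_A(x) = (x - 3)^4

Step 2 — compute geometric multiplicities via the rank-nullity identity g(λ) = n − rank(A − λI):
  rank(A − (3)·I) = 2, so dim ker(A − (3)·I) = n − 2 = 2

Summary:
  λ = 3: algebraic multiplicity = 4, geometric multiplicity = 2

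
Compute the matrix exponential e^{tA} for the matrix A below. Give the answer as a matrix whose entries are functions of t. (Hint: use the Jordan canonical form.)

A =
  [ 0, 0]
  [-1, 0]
e^{tA} =
  [1, 0]
  [-t, 1]

Strategy: write A = P · J · P⁻¹ where J is a Jordan canonical form, so e^{tA} = P · e^{tJ} · P⁻¹, and e^{tJ} can be computed block-by-block.

A has Jordan form
J =
  [0, 1]
  [0, 0]
(up to reordering of blocks).

Per-block formulas:
  For a 2×2 Jordan block J_2(0): exp(t · J_2(0)) = e^(0t)·(I + t·N), where N is the 2×2 nilpotent shift.

After assembling e^{tJ} and conjugating by P, we get:

e^{tA} =
  [1, 0]
  [-t, 1]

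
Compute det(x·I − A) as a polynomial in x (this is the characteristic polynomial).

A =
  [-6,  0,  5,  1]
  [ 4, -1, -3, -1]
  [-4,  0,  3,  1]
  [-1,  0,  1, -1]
x^4 + 5*x^3 + 9*x^2 + 7*x + 2

Expanding det(x·I − A) (e.g. by cofactor expansion or by noting that A is similar to its Jordan form J, which has the same characteristic polynomial as A) gives
  χ_A(x) = x^4 + 5*x^3 + 9*x^2 + 7*x + 2
which factors as (x + 1)^3*(x + 2). The eigenvalues (with algebraic multiplicities) are λ = -2 with multiplicity 1, λ = -1 with multiplicity 3.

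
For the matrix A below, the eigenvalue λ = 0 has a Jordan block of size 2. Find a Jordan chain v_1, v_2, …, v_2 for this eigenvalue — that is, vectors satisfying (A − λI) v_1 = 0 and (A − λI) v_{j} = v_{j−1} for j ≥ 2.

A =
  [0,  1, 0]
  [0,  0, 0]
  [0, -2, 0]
A Jordan chain for λ = 0 of length 2:
v_1 = (1, 0, -2)ᵀ
v_2 = (0, 1, 0)ᵀ

Let N = A − (0)·I. We want v_2 with N^2 v_2 = 0 but N^1 v_2 ≠ 0; then v_{j-1} := N · v_j for j = 2, …, 2.

Pick v_2 = (0, 1, 0)ᵀ.
Then v_1 = N · v_2 = (1, 0, -2)ᵀ.

Sanity check: (A − (0)·I) v_1 = (0, 0, 0)ᵀ = 0. ✓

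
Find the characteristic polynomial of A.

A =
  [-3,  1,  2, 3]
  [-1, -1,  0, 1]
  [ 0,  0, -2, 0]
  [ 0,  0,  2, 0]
x^4 + 6*x^3 + 12*x^2 + 8*x

Expanding det(x·I − A) (e.g. by cofactor expansion or by noting that A is similar to its Jordan form J, which has the same characteristic polynomial as A) gives
  χ_A(x) = x^4 + 6*x^3 + 12*x^2 + 8*x
which factors as x*(x + 2)^3. The eigenvalues (with algebraic multiplicities) are λ = -2 with multiplicity 3, λ = 0 with multiplicity 1.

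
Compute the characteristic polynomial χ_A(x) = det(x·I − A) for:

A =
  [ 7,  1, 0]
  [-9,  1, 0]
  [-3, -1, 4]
x^3 - 12*x^2 + 48*x - 64

Expanding det(x·I − A) (e.g. by cofactor expansion or by noting that A is similar to its Jordan form J, which has the same characteristic polynomial as A) gives
  χ_A(x) = x^3 - 12*x^2 + 48*x - 64
which factors as (x - 4)^3. The eigenvalues (with algebraic multiplicities) are λ = 4 with multiplicity 3.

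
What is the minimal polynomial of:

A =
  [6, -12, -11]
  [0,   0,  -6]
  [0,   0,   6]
x^3 - 12*x^2 + 36*x

The characteristic polynomial is χ_A(x) = x*(x - 6)^2, so the eigenvalues are known. The minimal polynomial is
  m_A(x) = Π_λ (x − λ)^{k_λ}
where k_λ is the size of the *largest* Jordan block for λ (equivalently, the smallest k with (A − λI)^k v = 0 for every generalised eigenvector v of λ).

  λ = 0: largest Jordan block has size 1, contributing (x − 0)
  λ = 6: largest Jordan block has size 2, contributing (x − 6)^2

So m_A(x) = x*(x - 6)^2 = x^3 - 12*x^2 + 36*x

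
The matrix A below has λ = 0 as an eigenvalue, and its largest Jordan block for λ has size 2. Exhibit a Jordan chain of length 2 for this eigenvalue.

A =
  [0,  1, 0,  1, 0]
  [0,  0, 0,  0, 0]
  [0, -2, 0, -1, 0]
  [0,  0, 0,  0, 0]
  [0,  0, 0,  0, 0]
A Jordan chain for λ = 0 of length 2:
v_1 = (1, 0, -2, 0, 0)ᵀ
v_2 = (0, 1, 0, 0, 0)ᵀ

Let N = A − (0)·I. We want v_2 with N^2 v_2 = 0 but N^1 v_2 ≠ 0; then v_{j-1} := N · v_j for j = 2, …, 2.

Pick v_2 = (0, 1, 0, 0, 0)ᵀ.
Then v_1 = N · v_2 = (1, 0, -2, 0, 0)ᵀ.

Sanity check: (A − (0)·I) v_1 = (0, 0, 0, 0, 0)ᵀ = 0. ✓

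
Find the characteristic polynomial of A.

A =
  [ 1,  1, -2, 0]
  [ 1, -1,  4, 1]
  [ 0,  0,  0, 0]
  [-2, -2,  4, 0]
x^4

Expanding det(x·I − A) (e.g. by cofactor expansion or by noting that A is similar to its Jordan form J, which has the same characteristic polynomial as A) gives
  χ_A(x) = x^4
which factors as x^4. The eigenvalues (with algebraic multiplicities) are λ = 0 with multiplicity 4.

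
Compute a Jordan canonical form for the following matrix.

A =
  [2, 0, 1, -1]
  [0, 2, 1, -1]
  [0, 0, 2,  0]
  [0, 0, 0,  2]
J_2(2) ⊕ J_1(2) ⊕ J_1(2)

The characteristic polynomial is
  det(x·I − A) = x^4 - 8*x^3 + 24*x^2 - 32*x + 16 = (x - 2)^4

Eigenvalues and multiplicities (the geometric multiplicity of λ is n − rank(A − λI), which equals the number of Jordan blocks for λ):
  λ = 2: algebraic multiplicity = 4, geometric multiplicity = 3

Determining the block sizes for each eigenvalue:
  λ = 2: 3 blocks summing to 4 forces exactly one block of size 2 and the rest size 1 → block sizes [2, 1, 1]

Assembling the blocks gives a Jordan form
J =
  [2, 1, 0, 0]
  [0, 2, 0, 0]
  [0, 0, 2, 0]
  [0, 0, 0, 2]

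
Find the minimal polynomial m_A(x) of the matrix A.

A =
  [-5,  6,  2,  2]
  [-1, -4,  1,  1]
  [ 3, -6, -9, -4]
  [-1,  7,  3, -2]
x^3 + 15*x^2 + 75*x + 125

The characteristic polynomial is χ_A(x) = (x + 5)^4, so the eigenvalues are known. The minimal polynomial is
  m_A(x) = Π_λ (x − λ)^{k_λ}
where k_λ is the size of the *largest* Jordan block for λ (equivalently, the smallest k with (A − λI)^k v = 0 for every generalised eigenvector v of λ).

  λ = -5: largest Jordan block has size 3, contributing (x + 5)^3

So m_A(x) = (x + 5)^3 = x^3 + 15*x^2 + 75*x + 125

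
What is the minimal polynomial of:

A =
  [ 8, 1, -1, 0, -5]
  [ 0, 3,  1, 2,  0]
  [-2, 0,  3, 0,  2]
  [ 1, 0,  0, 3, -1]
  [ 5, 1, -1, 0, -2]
x^3 - 9*x^2 + 27*x - 27

The characteristic polynomial is χ_A(x) = (x - 3)^5, so the eigenvalues are known. The minimal polynomial is
  m_A(x) = Π_λ (x − λ)^{k_λ}
where k_λ is the size of the *largest* Jordan block for λ (equivalently, the smallest k with (A − λI)^k v = 0 for every generalised eigenvector v of λ).

  λ = 3: largest Jordan block has size 3, contributing (x − 3)^3

So m_A(x) = (x - 3)^3 = x^3 - 9*x^2 + 27*x - 27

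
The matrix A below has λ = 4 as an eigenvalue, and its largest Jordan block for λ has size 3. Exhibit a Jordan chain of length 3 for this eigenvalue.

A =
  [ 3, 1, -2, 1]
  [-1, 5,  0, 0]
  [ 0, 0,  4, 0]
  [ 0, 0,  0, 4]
A Jordan chain for λ = 4 of length 3:
v_1 = (2, 2, 0, 0)ᵀ
v_2 = (-2, 0, 0, 0)ᵀ
v_3 = (0, 0, 1, 0)ᵀ

Let N = A − (4)·I. We want v_3 with N^3 v_3 = 0 but N^2 v_3 ≠ 0; then v_{j-1} := N · v_j for j = 3, …, 2.

Pick v_3 = (0, 0, 1, 0)ᵀ.
Then v_2 = N · v_3 = (-2, 0, 0, 0)ᵀ.
Then v_1 = N · v_2 = (2, 2, 0, 0)ᵀ.

Sanity check: (A − (4)·I) v_1 = (0, 0, 0, 0)ᵀ = 0. ✓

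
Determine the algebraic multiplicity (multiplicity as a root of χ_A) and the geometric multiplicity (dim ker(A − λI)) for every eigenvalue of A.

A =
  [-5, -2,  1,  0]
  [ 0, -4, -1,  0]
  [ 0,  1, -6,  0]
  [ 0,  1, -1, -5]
λ = -5: alg = 4, geom = 2

Step 1 — factor the characteristic polynomial to read off the algebraic multiplicities:
  χ_A(x) = (x + 5)^4

Step 2 — compute geometric multiplicities via the rank-nullity identity g(λ) = n − rank(A − λI):
  rank(A − (-5)·I) = 2, so dim ker(A − (-5)·I) = n − 2 = 2

Summary:
  λ = -5: algebraic multiplicity = 4, geometric multiplicity = 2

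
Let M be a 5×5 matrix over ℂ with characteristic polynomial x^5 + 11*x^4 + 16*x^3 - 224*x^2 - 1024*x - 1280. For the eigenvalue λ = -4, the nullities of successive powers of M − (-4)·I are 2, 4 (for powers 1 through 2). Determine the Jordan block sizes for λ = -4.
Block sizes for λ = -4: [2, 2]

From the dimensions of kernels of powers, the number of Jordan blocks of size at least j is d_j − d_{j−1} where d_j = dim ker(N^j) (with d_0 = 0). Computing the differences gives [2, 2].
The number of blocks of size exactly k is (#blocks of size ≥ k) − (#blocks of size ≥ k + 1), so the partition is: 2 block(s) of size 2.
In nonincreasing order the block sizes are [2, 2].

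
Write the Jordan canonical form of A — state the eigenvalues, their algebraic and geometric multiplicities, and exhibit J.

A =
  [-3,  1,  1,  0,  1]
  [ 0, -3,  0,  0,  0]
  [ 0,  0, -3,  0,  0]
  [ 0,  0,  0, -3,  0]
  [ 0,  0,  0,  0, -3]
J_2(-3) ⊕ J_1(-3) ⊕ J_1(-3) ⊕ J_1(-3)

The characteristic polynomial is
  det(x·I − A) = x^5 + 15*x^4 + 90*x^3 + 270*x^2 + 405*x + 243 = (x + 3)^5

Eigenvalues and multiplicities (the geometric multiplicity of λ is n − rank(A − λI), which equals the number of Jordan blocks for λ):
  λ = -3: algebraic multiplicity = 5, geometric multiplicity = 4

Determining the block sizes for each eigenvalue:
  λ = -3: 4 blocks summing to 5 forces exactly one block of size 2 and the rest size 1 → block sizes [2, 1, 1, 1]

Assembling the blocks gives a Jordan form
J =
  [-3,  1,  0,  0,  0]
  [ 0, -3,  0,  0,  0]
  [ 0,  0, -3,  0,  0]
  [ 0,  0,  0, -3,  0]
  [ 0,  0,  0,  0, -3]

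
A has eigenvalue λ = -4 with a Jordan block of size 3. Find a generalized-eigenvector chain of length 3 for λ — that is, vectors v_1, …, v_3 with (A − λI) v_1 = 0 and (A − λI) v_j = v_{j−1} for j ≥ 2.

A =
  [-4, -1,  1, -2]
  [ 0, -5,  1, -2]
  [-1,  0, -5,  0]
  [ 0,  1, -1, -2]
A Jordan chain for λ = -4 of length 3:
v_1 = (-1, -1, 1, 1)ᵀ
v_2 = (0, 0, -1, 0)ᵀ
v_3 = (1, 0, 0, 0)ᵀ

Let N = A − (-4)·I. We want v_3 with N^3 v_3 = 0 but N^2 v_3 ≠ 0; then v_{j-1} := N · v_j for j = 3, …, 2.

Pick v_3 = (1, 0, 0, 0)ᵀ.
Then v_2 = N · v_3 = (0, 0, -1, 0)ᵀ.
Then v_1 = N · v_2 = (-1, -1, 1, 1)ᵀ.

Sanity check: (A − (-4)·I) v_1 = (0, 0, 0, 0)ᵀ = 0. ✓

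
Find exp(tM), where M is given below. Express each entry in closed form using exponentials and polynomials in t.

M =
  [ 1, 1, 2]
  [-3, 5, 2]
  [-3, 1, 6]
e^{tM} =
  [-3*t*exp(4*t) + exp(4*t), t*exp(4*t), 2*t*exp(4*t)]
  [-3*t*exp(4*t), t*exp(4*t) + exp(4*t), 2*t*exp(4*t)]
  [-3*t*exp(4*t), t*exp(4*t), 2*t*exp(4*t) + exp(4*t)]

Strategy: write M = P · J · P⁻¹ where J is a Jordan canonical form, so e^{tM} = P · e^{tJ} · P⁻¹, and e^{tJ} can be computed block-by-block.

M has Jordan form
J =
  [4, 1, 0]
  [0, 4, 0]
  [0, 0, 4]
(up to reordering of blocks).

Per-block formulas:
  For a 1×1 block at λ = 4: exp(t · [4]) = [e^(4t)].
  For a 2×2 Jordan block J_2(4): exp(t · J_2(4)) = e^(4t)·(I + t·N), where N is the 2×2 nilpotent shift.

After assembling e^{tJ} and conjugating by P, we get:

e^{tM} =
  [-3*t*exp(4*t) + exp(4*t), t*exp(4*t), 2*t*exp(4*t)]
  [-3*t*exp(4*t), t*exp(4*t) + exp(4*t), 2*t*exp(4*t)]
  [-3*t*exp(4*t), t*exp(4*t), 2*t*exp(4*t) + exp(4*t)]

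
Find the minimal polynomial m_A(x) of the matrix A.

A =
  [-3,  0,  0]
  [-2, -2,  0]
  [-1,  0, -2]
x^2 + 5*x + 6

The characteristic polynomial is χ_A(x) = (x + 2)^2*(x + 3), so the eigenvalues are known. The minimal polynomial is
  m_A(x) = Π_λ (x − λ)^{k_λ}
where k_λ is the size of the *largest* Jordan block for λ (equivalently, the smallest k with (A − λI)^k v = 0 for every generalised eigenvector v of λ).

  λ = -3: largest Jordan block has size 1, contributing (x + 3)
  λ = -2: largest Jordan block has size 1, contributing (x + 2)

So m_A(x) = (x + 2)*(x + 3) = x^2 + 5*x + 6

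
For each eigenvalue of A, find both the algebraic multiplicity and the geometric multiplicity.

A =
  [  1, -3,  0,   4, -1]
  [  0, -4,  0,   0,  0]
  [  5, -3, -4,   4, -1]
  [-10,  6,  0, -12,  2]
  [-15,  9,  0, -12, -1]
λ = -4: alg = 5, geom = 4

Step 1 — factor the characteristic polynomial to read off the algebraic multiplicities:
  χ_A(x) = (x + 4)^5

Step 2 — compute geometric multiplicities via the rank-nullity identity g(λ) = n − rank(A − λI):
  rank(A − (-4)·I) = 1, so dim ker(A − (-4)·I) = n − 1 = 4

Summary:
  λ = -4: algebraic multiplicity = 5, geometric multiplicity = 4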